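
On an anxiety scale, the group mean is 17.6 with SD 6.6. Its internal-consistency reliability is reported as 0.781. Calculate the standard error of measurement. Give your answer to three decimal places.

3.089

SEM = SD · √(1 − ρ) = 6.6 × √0.219 = 6.6 × 0.4680 = 3.0886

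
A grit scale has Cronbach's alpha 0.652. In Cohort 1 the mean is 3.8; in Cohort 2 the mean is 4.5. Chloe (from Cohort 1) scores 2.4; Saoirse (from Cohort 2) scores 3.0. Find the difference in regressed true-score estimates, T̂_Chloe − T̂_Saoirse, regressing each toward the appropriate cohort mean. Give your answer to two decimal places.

T̂_Chloe = 0.652(2.4) + 0.348(3.8) = 2.8872
T̂_Saoirse = 0.652(3.0) + 0.348(4.5) = 3.5220
Difference = 2.8872 − 3.5220 = -0.6348

-0.63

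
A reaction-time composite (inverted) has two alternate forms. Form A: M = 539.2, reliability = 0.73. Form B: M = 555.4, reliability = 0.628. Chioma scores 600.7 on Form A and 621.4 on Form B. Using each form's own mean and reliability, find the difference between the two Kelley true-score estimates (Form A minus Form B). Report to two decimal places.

-12.75

T̂_A = 0.73(600.7) + 0.27(539.2) = 584.0950
T̂_B = 0.628(621.4) + 0.372(555.4) = 596.8480
T̂_A − T̂_B = -12.7530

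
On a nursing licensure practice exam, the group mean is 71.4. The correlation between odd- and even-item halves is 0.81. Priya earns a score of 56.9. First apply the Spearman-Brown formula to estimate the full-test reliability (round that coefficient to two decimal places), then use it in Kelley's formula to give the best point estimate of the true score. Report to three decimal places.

Spearman-Brown: ρ = 2r/(1 + r) = 2(0.81)/(1 + 0.81) = 1.620/1.81 = 0.8950 → 0.90
Weight the observed score by reliability and the mean by (1 − reliability): T̂ = 0.90·56.9 + 0.10·71.4 = 51.210 + 7.140 = 58.3500.

58.350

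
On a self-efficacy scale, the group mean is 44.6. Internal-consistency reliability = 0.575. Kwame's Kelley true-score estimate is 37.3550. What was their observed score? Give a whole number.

32

T̂ = ρX + (1 − ρ)μ  ⇒  X = (T̂ − (1 − ρ)μ) / ρ
X = (37.3550 − 0.425 × 44.6) / 0.575 = (37.3550 − 18.9550) / 0.575 = 18.4000 / 0.575 = 32.00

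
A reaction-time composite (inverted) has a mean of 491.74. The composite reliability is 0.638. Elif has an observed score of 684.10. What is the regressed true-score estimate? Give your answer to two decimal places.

614.47

T̂ = 0.638(684.10) + 0.362(491.74) = 436.45580 + 178.00988 = 614.466 → 614.47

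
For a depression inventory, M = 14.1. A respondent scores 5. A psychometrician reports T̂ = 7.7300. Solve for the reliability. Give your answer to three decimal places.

0.700

T̂ = ρX + (1 − ρ)μ  ⇒  T̂ − μ = ρ(X − μ)
ρ = (T̂ − μ)/(X − μ) = (7.7300 − 14.1) / (5 − 14.1) = -6.3700 / -9.1 = 0.70000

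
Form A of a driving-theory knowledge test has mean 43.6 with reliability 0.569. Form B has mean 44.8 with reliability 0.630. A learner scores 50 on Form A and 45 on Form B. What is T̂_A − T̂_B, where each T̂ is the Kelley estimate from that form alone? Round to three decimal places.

T̂_A = 0.569(50) + 0.431(43.6) = 47.24160
T̂_B = 0.630(45) + 0.370(44.8) = 44.92600
T̂_A − T̂_B = 2.31560

2.316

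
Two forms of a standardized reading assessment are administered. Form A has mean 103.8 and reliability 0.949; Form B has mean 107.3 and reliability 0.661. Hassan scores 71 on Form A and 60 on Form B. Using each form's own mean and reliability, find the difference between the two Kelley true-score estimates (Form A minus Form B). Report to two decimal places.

T̂_A = 0.949(71) + 0.051(103.8) = 72.6728
T̂_B = 0.661(60) + 0.339(107.3) = 76.0347
T̂_A − T̂_B = -3.3619

-3.36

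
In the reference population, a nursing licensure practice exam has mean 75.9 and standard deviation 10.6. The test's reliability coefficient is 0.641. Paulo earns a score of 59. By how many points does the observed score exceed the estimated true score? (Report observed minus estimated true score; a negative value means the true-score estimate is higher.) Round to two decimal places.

-6.07

T̂ = 0.641(59) + 0.359(75.9) = 37.819 + 27.2481 = 65.0671 → 65.067
X − T̂ = 59 − 65.067 = -6.067 → -6.07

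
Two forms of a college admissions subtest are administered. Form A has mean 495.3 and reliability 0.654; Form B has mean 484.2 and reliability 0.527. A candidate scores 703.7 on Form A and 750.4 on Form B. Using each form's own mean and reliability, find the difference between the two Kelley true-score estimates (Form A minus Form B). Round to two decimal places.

T̂_A = 0.654(703.7) + 0.346(495.3) = 631.5936
T̂_B = 0.527(750.4) + 0.473(484.2) = 624.4874
T̂_A − T̂_B = 7.1062

7.11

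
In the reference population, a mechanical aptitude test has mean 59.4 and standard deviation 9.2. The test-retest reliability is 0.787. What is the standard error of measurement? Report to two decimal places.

4.25

SEM = SD · √(1 − ρ) = 9.2 × √0.213 = 9.2 × 0.4615 = 4.246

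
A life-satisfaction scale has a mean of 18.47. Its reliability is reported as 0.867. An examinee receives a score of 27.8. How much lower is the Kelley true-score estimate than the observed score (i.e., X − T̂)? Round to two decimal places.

Kelley's formula gives T̂ = 0.867·27.8 + 0.133·18.47 = 24.1026 + 2.45651 = 26.5591.
X − T̂ = 27.8 − 26.559 = 1.241 → 1.24

1.24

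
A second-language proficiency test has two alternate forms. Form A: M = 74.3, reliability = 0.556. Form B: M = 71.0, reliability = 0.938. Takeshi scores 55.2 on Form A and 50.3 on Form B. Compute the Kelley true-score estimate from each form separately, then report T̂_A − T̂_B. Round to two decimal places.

T̂_A = 0.556(55.2) + 0.444(74.3) = 63.6804
T̂_B = 0.938(50.3) + 0.062(71.0) = 51.5834
T̂_A − T̂_B = 12.0970

12.10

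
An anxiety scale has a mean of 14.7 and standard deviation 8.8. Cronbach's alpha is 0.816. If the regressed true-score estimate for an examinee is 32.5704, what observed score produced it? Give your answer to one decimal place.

36.6

T̂ = ρX + (1 − ρ)μ  ⇒  X = (T̂ − (1 − ρ)μ) / ρ
X = (32.5704 − 0.184 × 14.7) / 0.816 = (32.5704 − 2.7048) / 0.816 = 29.8656 / 0.816 = 36.600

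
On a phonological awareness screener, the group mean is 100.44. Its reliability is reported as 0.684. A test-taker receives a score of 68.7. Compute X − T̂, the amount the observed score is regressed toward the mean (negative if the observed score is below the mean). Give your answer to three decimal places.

-10.030

Kelley's formula gives T̂ = 0.684·68.7 + 0.316·100.44 = 46.9908 + 31.73904 = 78.72984.
X − T̂ = 68.7 − 78.7298 = -10.0298 → -10.030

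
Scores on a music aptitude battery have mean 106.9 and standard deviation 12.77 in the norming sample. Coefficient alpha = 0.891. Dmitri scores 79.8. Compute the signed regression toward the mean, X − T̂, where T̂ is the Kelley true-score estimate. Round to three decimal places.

-2.954

T̂ = 0.891(79.8) + 0.109(106.9) = 71.1018 + 11.6521 = 82.75390 → 82.7539
X − T̂ = 79.8 − 82.7539 = -2.9539 → -2.954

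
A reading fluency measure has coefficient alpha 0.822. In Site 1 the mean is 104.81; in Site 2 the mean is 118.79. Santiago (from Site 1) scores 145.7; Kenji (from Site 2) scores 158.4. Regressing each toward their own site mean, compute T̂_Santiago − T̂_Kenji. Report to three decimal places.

-12.928

T̂_Santiago = 0.822(145.7) + 0.178(104.81) = 138.42158
T̂_Kenji = 0.822(158.4) + 0.178(118.79) = 151.34942
Difference = 138.42158 − 151.34942 = -12.92784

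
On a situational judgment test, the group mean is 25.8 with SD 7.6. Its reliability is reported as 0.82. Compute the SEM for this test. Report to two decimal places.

3.22

SEM = SD · √(1 − ρ) = 7.6 × √0.18 = 7.6 × 0.4243 = 3.224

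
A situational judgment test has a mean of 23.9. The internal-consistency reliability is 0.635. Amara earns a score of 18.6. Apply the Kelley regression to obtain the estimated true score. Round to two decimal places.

T̂ = 0.635(18.6) + 0.365(23.9) = 11.8110 + 8.7235 = 20.535 → 20.53

20.53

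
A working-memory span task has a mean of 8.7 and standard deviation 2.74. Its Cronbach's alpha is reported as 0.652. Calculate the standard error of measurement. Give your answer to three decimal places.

SEM = SD · √(1 − ρ) = 2.74 × √0.348 = 2.74 × 0.5899 = 1.6164

1.616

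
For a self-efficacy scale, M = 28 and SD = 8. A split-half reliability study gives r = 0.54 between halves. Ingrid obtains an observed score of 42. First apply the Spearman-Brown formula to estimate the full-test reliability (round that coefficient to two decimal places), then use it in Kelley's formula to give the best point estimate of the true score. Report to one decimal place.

Spearman-Brown: ρ = 2r/(1 + r) = 2(0.54)/(1 + 0.54) = 1.080/1.54 = 0.7013 → 0.70
T̂ = 0.70(42) + 0.30(28) = 29.40 + 8.40 = 37.80 → 37.8

37.8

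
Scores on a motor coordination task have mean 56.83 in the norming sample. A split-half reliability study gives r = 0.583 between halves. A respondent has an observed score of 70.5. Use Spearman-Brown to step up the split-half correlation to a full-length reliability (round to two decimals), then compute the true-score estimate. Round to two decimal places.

Spearman-Brown: ρ = 2r/(1 + r) = 2(0.583)/(1 + 0.583) = 1.1660/1.583 = 0.7366 → 0.74
T̂ = ρX + (1 − ρ)μ
  = 0.74 × 70.5 + 0.26 × 56.83
  = 52.170 + 14.7758
  = 66.946
  ≈ 66.95

66.95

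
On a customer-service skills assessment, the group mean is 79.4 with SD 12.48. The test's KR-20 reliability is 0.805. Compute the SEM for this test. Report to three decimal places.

5.511

SEM = SD · √(1 − ρ) = 12.48 × √0.195 = 12.48 × 0.4416 = 5.5110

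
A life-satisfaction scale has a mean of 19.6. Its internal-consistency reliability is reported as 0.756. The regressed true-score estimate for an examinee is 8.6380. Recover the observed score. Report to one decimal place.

T̂ = ρX + (1 − ρ)μ  ⇒  X = (T̂ − (1 − ρ)μ) / ρ
X = (8.6380 − 0.244 × 19.6) / 0.756 = (8.6380 − 4.7824) / 0.756 = 3.8556 / 0.756 = 5.100

5.1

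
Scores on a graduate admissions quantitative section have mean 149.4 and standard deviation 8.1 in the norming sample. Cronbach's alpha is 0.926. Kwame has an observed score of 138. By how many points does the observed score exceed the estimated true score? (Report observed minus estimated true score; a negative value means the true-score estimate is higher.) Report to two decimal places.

Kelley's formula gives T̂ = 0.926·138 + 0.074·149.4 = 127.788 + 11.0556 = 138.8436.
X − T̂ = 138 − 138.844 = -0.844 → -0.84

-0.84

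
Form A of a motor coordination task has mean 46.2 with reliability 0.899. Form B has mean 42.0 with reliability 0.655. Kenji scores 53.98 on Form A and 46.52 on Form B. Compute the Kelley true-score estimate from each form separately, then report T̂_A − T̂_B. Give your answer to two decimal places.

8.23

T̂_A = 0.899(53.98) + 0.101(46.2) = 53.1942
T̂_B = 0.655(46.52) + 0.345(42.0) = 44.9606
T̂_A − T̂_B = 8.2336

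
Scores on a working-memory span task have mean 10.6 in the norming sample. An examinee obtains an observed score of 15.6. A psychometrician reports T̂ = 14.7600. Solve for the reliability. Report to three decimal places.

0.832

T̂ = ρX + (1 − ρ)μ  ⇒  T̂ − μ = ρ(X − μ)
ρ = (T̂ − μ)/(X − μ) = (14.7600 − 10.6) / (15.6 − 10.6) = 4.1600 / 5.0 = 0.83200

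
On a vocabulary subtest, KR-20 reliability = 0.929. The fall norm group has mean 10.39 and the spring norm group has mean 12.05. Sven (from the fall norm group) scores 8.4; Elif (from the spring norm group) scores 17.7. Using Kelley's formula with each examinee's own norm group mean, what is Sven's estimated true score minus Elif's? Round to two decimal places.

T̂_Sven = 0.929(8.4) + 0.071(10.39) = 8.5413
T̂_Elif = 0.929(17.7) + 0.071(12.05) = 17.2989
Difference = 8.5413 − 17.2989 = -8.7576

-8.76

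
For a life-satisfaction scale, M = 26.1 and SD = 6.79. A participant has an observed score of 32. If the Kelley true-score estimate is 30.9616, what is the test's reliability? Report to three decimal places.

T̂ = ρX + (1 − ρ)μ  ⇒  T̂ − μ = ρ(X − μ)
ρ = (T̂ − μ)/(X − μ) = (30.9616 − 26.1) / (32 − 26.1) = 4.8616 / 5.9 = 0.82400

0.824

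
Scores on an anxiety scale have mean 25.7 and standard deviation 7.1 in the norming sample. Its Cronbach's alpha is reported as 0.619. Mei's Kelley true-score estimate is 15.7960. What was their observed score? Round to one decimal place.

9.7

T̂ = ρX + (1 − ρ)μ  ⇒  X = (T̂ − (1 − ρ)μ) / ρ
X = (15.7960 − 0.381 × 25.7) / 0.619 = (15.7960 − 9.7917) / 0.619 = 6.0043 / 0.619 = 9.700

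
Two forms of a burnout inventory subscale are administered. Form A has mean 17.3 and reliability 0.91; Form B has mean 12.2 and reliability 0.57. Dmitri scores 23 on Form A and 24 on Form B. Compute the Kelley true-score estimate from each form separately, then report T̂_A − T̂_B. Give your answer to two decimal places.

T̂_A = 0.91(23) + 0.09(17.3) = 22.4870
T̂_B = 0.57(24) + 0.43(12.2) = 18.9260
T̂_A − T̂_B = 3.5610

3.56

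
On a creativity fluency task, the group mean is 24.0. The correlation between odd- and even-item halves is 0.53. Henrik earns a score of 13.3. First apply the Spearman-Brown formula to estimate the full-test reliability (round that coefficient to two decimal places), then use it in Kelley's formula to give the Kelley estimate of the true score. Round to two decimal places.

16.62

Spearman-Brown: ρ = 2r/(1 + r) = 2(0.53)/(1 + 0.53) = 1.060/1.53 = 0.6928 → 0.69
T̂ = 0.69(13.3) + 0.31(24.0) = 9.177 + 7.440 = 16.617 → 16.62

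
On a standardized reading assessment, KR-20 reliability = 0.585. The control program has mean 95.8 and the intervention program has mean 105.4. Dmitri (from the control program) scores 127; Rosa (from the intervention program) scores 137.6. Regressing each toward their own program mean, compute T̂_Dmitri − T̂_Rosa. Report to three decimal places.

-10.185

T̂_Dmitri = 0.585(127) + 0.415(95.8) = 114.05200
T̂_Rosa = 0.585(137.6) + 0.415(105.4) = 124.23700
Difference = 114.05200 − 124.23700 = -10.18500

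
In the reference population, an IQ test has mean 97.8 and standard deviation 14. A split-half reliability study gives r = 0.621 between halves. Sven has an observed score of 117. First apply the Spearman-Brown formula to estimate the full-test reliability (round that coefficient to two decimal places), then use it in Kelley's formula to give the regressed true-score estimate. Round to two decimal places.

Spearman-Brown: ρ = 2r/(1 + r) = 2(0.621)/(1 + 0.621) = 1.2420/1.621 = 0.7662 → 0.77
T̂ = ρX + (1 − ρ)μ
  = 0.77 × 117 + 0.23 × 97.8
  = 90.09 + 22.494
  = 112.584
  ≈ 112.58

112.58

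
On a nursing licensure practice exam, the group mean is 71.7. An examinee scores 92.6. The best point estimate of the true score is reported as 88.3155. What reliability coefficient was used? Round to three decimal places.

0.795

T̂ = ρX + (1 − ρ)μ  ⇒  T̂ − μ = ρ(X − μ)
ρ = (T̂ − μ)/(X − μ) = (88.3155 − 71.7) / (92.6 − 71.7) = 16.6155 / 20.9 = 0.79500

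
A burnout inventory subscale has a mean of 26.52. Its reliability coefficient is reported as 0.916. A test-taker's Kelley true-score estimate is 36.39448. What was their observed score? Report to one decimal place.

T̂ = ρX + (1 − ρ)μ  ⇒  X = (T̂ − (1 − ρ)μ) / ρ
X = (36.39448 − 0.084 × 26.52) / 0.916 = (36.39448 − 2.22768) / 0.916 = 34.16680 / 0.916 = 37.300

37.3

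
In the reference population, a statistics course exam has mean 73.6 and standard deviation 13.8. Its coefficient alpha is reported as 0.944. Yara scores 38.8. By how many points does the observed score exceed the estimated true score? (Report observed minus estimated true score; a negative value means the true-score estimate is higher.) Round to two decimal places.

-1.95

Kelley's formula gives T̂ = 0.944·38.8 + 0.056·73.6 = 36.6272 + 4.1216 = 40.7488.
X − T̂ = 38.8 − 40.749 = -1.949 → -1.95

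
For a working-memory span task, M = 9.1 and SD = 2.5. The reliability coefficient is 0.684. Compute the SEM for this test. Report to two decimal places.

SEM = SD · √(1 − ρ) = 2.5 × √0.316 = 2.5 × 0.5621 = 1.405

1.41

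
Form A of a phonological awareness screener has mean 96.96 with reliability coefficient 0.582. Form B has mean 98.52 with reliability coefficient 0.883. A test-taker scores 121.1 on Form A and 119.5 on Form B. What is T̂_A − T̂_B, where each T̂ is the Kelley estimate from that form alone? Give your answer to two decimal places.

-6.04

T̂_A = 0.582(121.1) + 0.418(96.96) = 111.0095
T̂_B = 0.883(119.5) + 0.117(98.52) = 117.0453
T̂_A − T̂_B = -6.0359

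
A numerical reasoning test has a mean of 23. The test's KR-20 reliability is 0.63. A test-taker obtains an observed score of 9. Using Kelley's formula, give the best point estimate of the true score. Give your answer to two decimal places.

14.18

T̂ = ρX + (1 − ρ)μ
  = 0.63 × 9 + 0.37 × 23
  = 5.67 + 8.51
  = 14.180
  ≈ 14.18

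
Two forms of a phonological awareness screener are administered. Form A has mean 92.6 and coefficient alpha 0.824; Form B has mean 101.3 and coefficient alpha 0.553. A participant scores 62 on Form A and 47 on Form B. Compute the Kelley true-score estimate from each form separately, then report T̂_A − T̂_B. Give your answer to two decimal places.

T̂_A = 0.824(62) + 0.176(92.6) = 67.3856
T̂_B = 0.553(47) + 0.447(101.3) = 71.2721
T̂_A − T̂_B = -3.8865

-3.89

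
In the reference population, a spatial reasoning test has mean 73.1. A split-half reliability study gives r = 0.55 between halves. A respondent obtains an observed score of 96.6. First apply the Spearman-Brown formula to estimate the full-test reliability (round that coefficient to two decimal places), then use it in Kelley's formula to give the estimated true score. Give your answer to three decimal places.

89.785

Spearman-Brown: ρ = 2r/(1 + r) = 2(0.55)/(1 + 0.55) = 1.100/1.55 = 0.7097 → 0.71
T̂ = 0.71(96.6) + 0.29(73.1) = 68.586 + 21.199 = 89.7850 → 89.785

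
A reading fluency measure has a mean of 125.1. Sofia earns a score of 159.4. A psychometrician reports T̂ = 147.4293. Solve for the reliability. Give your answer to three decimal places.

0.651

T̂ = ρX + (1 − ρ)μ  ⇒  T̂ − μ = ρ(X − μ)
ρ = (T̂ − μ)/(X − μ) = (147.4293 − 125.1) / (159.4 − 125.1) = 22.3293 / 34.3 = 0.65100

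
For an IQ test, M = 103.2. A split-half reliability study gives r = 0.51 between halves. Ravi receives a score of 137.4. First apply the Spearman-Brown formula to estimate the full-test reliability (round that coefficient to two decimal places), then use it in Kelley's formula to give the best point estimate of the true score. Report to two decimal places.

Spearman-Brown: ρ = 2r/(1 + r) = 2(0.51)/(1 + 0.51) = 1.020/1.51 = 0.6755 → 0.68
T̂ = ρX + (1 − ρ)μ
  = 0.68 × 137.4 + 0.32 × 103.2
  = 93.432 + 33.024
  = 126.456
  ≈ 126.46

126.46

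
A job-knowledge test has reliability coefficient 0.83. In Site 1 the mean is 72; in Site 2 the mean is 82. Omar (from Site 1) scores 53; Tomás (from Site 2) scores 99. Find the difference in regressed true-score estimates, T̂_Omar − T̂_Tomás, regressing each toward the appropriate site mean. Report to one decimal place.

-39.9

T̂_Omar = 0.83(53) + 0.17(72) = 56.230
T̂_Tomás = 0.83(99) + 0.17(82) = 96.110
Difference = 56.230 − 96.110 = -39.880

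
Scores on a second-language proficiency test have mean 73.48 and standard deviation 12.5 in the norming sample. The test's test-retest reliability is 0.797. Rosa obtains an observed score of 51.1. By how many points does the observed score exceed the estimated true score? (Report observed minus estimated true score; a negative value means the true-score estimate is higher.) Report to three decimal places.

-4.543

T̂ = 0.797(51.1) + 0.203(73.48) = 40.7267 + 14.91644 = 55.64314 → 55.6431
X − T̂ = 51.1 − 55.6431 = -4.5431 → -4.543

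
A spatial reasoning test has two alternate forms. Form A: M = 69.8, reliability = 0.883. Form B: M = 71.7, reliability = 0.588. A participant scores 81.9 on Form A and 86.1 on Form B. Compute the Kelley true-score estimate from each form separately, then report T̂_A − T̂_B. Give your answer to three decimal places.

T̂_A = 0.883(81.9) + 0.117(69.8) = 80.48430
T̂_B = 0.588(86.1) + 0.412(71.7) = 80.16720
T̂_A − T̂_B = 0.31710

0.317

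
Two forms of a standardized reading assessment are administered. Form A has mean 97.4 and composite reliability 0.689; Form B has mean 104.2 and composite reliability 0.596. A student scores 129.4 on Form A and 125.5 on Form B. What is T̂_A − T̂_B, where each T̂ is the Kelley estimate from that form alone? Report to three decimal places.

2.553

T̂_A = 0.689(129.4) + 0.311(97.4) = 119.44800
T̂_B = 0.596(125.5) + 0.404(104.2) = 116.89480
T̂_A − T̂_B = 2.55320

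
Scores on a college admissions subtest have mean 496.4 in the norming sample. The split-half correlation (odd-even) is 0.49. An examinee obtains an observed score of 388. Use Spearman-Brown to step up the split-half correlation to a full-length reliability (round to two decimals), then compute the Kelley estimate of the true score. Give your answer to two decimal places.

Spearman-Brown: ρ = 2r/(1 + r) = 2(0.49)/(1 + 0.49) = 0.980/1.49 = 0.6577 → 0.66
Weight the observed score by reliability and the mean by (1 − reliability): T̂ = 0.66·388 + 0.34·496.4 = 256.08 + 168.776 = 424.856.

424.86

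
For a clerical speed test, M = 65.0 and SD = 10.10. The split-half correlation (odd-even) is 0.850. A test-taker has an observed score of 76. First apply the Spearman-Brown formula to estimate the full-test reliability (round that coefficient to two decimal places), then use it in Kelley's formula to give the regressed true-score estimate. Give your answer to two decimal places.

75.12

Spearman-Brown: ρ = 2r/(1 + r) = 2(0.850)/(1 + 0.850) = 1.7000/1.850 = 0.9189 → 0.92
Regress the observed score toward the mean by the unreliability: T̂ = 0.92·76 + 0.08·65.0 = 69.92 + 5.200 = 75.120.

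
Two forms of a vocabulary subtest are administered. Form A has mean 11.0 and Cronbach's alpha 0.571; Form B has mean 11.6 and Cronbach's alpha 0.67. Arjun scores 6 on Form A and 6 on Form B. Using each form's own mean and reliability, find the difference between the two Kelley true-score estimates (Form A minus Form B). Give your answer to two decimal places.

T̂_A = 0.571(6) + 0.429(11.0) = 8.1450
T̂_B = 0.67(6) + 0.33(11.6) = 7.8480
T̂_A − T̂_B = 0.2970

0.30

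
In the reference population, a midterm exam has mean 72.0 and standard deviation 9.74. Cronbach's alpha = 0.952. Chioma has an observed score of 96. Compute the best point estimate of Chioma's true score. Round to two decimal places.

94.85

Regress the observed score toward the mean by the unreliability: T̂ = 0.952·96 + 0.048·72.0 = 91.392 + 3.4560 = 94.848.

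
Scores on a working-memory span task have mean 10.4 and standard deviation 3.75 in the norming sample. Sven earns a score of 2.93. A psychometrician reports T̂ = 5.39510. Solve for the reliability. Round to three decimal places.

T̂ = ρX + (1 − ρ)μ  ⇒  T̂ − μ = ρ(X − μ)
ρ = (T̂ − μ)/(X − μ) = (5.39510 − 10.4) / (2.93 − 10.4) = -5.00490 / -7.47 = 0.67000

0.670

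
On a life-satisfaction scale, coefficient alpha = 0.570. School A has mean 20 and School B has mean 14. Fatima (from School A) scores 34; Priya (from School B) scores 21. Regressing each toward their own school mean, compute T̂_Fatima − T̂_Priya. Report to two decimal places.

T̂_Fatima = 0.570(34) + 0.430(20) = 27.9800
T̂_Priya = 0.570(21) + 0.430(14) = 17.9900
Difference = 27.9800 − 17.9900 = 9.9900

9.99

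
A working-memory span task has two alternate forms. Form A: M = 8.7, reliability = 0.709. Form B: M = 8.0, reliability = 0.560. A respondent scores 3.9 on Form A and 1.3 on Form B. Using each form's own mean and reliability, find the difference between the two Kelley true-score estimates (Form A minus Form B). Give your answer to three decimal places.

T̂_A = 0.709(3.9) + 0.291(8.7) = 5.29680
T̂_B = 0.560(1.3) + 0.440(8.0) = 4.24800
T̂_A − T̂_B = 1.04880

1.049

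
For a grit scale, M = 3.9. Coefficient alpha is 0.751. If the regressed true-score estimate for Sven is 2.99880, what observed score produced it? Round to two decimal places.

2.70

T̂ = ρX + (1 − ρ)μ  ⇒  X = (T̂ − (1 − ρ)μ) / ρ
X = (2.99880 − 0.249 × 3.9) / 0.751 = (2.99880 − 0.9711) / 0.751 = 2.02770 / 0.751 = 2.7000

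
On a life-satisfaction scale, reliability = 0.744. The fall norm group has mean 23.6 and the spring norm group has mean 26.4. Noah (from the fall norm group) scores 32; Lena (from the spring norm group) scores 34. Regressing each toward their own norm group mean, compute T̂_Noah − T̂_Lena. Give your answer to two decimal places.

T̂_Noah = 0.744(32) + 0.256(23.6) = 29.8496
T̂_Lena = 0.744(34) + 0.256(26.4) = 32.0544
Difference = 29.8496 − 32.0544 = -2.2048

-2.20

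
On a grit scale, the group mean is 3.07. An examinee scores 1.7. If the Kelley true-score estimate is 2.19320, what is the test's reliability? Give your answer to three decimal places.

T̂ = ρX + (1 − ρ)μ  ⇒  T̂ − μ = ρ(X − μ)
ρ = (T̂ − μ)/(X − μ) = (2.19320 − 3.07) / (1.7 − 3.07) = -0.87680 / -1.37 = 0.64000

0.640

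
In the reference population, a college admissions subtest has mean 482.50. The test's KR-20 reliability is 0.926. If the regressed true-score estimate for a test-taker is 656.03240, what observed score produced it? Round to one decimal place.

669.9

T̂ = ρX + (1 − ρ)μ  ⇒  X = (T̂ − (1 − ρ)μ) / ρ
X = (656.03240 − 0.074 × 482.50) / 0.926 = (656.03240 − 35.70500) / 0.926 = 620.32740 / 0.926 = 669.900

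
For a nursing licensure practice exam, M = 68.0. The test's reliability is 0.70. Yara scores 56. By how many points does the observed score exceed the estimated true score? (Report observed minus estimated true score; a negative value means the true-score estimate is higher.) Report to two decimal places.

-3.60

T̂ = 0.70(56) + 0.30(68.0) = 39.20 + 20.400 = 59.6000 → 59.600
X − T̂ = 56 − 59.600 = -3.600 → -3.60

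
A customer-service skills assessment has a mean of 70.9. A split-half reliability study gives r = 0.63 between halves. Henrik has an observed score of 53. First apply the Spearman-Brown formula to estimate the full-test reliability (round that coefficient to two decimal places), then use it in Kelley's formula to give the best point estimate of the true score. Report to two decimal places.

57.12

Spearman-Brown: ρ = 2r/(1 + r) = 2(0.63)/(1 + 0.63) = 1.260/1.63 = 0.7730 → 0.77
T̂ = 0.77(53) + 0.23(70.9) = 40.81 + 16.307 = 57.117 → 57.12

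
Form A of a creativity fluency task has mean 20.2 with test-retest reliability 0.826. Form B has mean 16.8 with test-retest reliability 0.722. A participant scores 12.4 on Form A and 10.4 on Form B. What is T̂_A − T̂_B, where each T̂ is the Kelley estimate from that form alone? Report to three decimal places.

T̂_A = 0.826(12.4) + 0.174(20.2) = 13.75720
T̂_B = 0.722(10.4) + 0.278(16.8) = 12.17920
T̂_A − T̂_B = 1.57800

1.578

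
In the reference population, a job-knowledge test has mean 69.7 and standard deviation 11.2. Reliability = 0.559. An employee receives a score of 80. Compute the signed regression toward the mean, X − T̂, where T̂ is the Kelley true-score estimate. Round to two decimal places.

4.54

T̂ = 0.559(80) + 0.441(69.7) = 44.720 + 30.7377 = 75.4577 → 75.458
X − T̂ = 80 − 75.458 = 4.542 → 4.54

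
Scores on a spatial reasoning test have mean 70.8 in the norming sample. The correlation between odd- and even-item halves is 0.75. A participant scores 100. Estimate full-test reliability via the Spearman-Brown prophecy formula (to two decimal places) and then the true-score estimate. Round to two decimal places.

95.91

Spearman-Brown: ρ = 2r/(1 + r) = 2(0.75)/(1 + 0.75) = 1.500/1.75 = 0.8571 → 0.86
T̂ = ρX + (1 − ρ)μ
  = 0.86 × 100 + 0.14 × 70.8
  = 86.00 + 9.912
  = 95.912
  ≈ 95.91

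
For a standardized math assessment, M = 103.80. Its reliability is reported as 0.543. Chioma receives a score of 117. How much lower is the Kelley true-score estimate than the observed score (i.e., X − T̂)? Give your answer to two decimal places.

6.03

Regress the observed score toward the mean by the unreliability: T̂ = 0.543·117 + 0.457·103.80 = 63.531 + 47.43660 = 110.9676.
X − T̂ = 117 − 110.968 = 6.032 → 6.03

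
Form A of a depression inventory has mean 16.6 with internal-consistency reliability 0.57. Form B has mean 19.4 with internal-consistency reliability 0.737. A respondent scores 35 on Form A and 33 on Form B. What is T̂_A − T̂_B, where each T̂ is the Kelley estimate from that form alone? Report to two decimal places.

T̂_A = 0.57(35) + 0.43(16.6) = 27.0880
T̂_B = 0.737(33) + 0.263(19.4) = 29.4232
T̂_A − T̂_B = -2.3352

-2.34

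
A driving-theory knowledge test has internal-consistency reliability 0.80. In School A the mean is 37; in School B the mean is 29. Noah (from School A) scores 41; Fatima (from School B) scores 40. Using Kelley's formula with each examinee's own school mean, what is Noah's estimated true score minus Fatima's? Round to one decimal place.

2.4

T̂_Noah = 0.80(41) + 0.20(37) = 40.200
T̂_Fatima = 0.80(40) + 0.20(29) = 37.800
Difference = 40.200 − 37.800 = 2.400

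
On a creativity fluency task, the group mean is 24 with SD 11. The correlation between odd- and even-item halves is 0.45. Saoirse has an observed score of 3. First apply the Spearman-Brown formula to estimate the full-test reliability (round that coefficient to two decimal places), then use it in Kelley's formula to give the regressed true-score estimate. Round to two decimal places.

10.98

Spearman-Brown: ρ = 2r/(1 + r) = 2(0.45)/(1 + 0.45) = 0.900/1.45 = 0.6207 → 0.62
Kelley's formula gives T̂ = 0.62·3 + 0.38·24 = 1.86 + 9.12 = 10.980.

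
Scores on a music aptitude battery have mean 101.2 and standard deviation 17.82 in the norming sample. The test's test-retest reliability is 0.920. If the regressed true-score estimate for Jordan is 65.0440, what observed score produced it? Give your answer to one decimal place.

T̂ = ρX + (1 − ρ)μ  ⇒  X = (T̂ − (1 − ρ)μ) / ρ
X = (65.0440 − 0.080 × 101.2) / 0.920 = (65.0440 − 8.0960) / 0.920 = 56.9480 / 0.920 = 61.900

61.9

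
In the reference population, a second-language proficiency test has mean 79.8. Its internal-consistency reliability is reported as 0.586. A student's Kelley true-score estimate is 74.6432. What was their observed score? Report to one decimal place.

71.0

T̂ = ρX + (1 − ρ)μ  ⇒  X = (T̂ − (1 − ρ)μ) / ρ
X = (74.6432 − 0.414 × 79.8) / 0.586 = (74.6432 − 33.0372) / 0.586 = 41.6060 / 0.586 = 71.000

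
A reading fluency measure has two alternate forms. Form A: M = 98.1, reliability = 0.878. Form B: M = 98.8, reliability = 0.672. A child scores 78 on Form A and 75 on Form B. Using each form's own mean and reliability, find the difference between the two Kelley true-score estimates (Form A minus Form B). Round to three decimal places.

-2.354

T̂_A = 0.878(78) + 0.122(98.1) = 80.45220
T̂_B = 0.672(75) + 0.328(98.8) = 82.80640
T̂_A − T̂_B = -2.35420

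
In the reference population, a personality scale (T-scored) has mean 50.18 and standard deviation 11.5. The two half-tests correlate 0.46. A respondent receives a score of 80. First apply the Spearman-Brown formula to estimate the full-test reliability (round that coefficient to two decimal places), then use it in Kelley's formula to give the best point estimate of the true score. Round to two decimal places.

Spearman-Brown: ρ = 2r/(1 + r) = 2(0.46)/(1 + 0.46) = 0.920/1.46 = 0.6301 → 0.63
Regress the observed score toward the mean by the unreliability: T̂ = 0.63·80 + 0.37·50.18 = 50.40 + 18.5666 = 68.967.

68.97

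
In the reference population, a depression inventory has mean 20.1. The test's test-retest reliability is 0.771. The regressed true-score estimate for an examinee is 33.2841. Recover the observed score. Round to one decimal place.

37.2

T̂ = ρX + (1 − ρ)μ  ⇒  X = (T̂ − (1 − ρ)μ) / ρ
X = (33.2841 − 0.229 × 20.1) / 0.771 = (33.2841 − 4.6029) / 0.771 = 28.6812 / 0.771 = 37.200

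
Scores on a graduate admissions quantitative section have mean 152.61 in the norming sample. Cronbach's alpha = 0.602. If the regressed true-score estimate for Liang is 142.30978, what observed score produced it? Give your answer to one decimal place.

135.5

T̂ = ρX + (1 − ρ)μ  ⇒  X = (T̂ − (1 − ρ)μ) / ρ
X = (142.30978 − 0.398 × 152.61) / 0.602 = (142.30978 − 60.73878) / 0.602 = 81.57100 / 0.602 = 135.500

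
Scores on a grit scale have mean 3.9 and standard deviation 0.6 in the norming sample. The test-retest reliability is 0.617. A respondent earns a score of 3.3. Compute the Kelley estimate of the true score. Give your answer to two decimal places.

Regress the observed score toward the mean by the unreliability: T̂ = 0.617·3.3 + 0.383·3.9 = 2.0361 + 1.4937 = 3.530.

3.53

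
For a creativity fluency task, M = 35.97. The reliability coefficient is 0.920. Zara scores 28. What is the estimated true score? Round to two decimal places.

T̂ = ρX + (1 − ρ)μ
  = 0.920 × 28 + 0.080 × 35.97
  = 25.760 + 2.87760
  = 28.638
  ≈ 28.64

28.64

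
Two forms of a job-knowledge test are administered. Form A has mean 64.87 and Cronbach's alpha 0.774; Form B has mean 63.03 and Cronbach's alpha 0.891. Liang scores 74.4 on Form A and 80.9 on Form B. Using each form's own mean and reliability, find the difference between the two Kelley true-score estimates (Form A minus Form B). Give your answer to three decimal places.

T̂_A = 0.774(74.4) + 0.226(64.87) = 72.24622
T̂_B = 0.891(80.9) + 0.109(63.03) = 78.95217
T̂_A − T̂_B = -6.70595

-6.706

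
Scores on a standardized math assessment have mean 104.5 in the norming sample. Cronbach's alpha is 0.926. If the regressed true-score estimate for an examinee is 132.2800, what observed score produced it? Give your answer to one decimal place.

134.5

T̂ = ρX + (1 − ρ)μ  ⇒  X = (T̂ − (1 − ρ)μ) / ρ
X = (132.2800 − 0.074 × 104.5) / 0.926 = (132.2800 − 7.7330) / 0.926 = 124.5470 / 0.926 = 134.500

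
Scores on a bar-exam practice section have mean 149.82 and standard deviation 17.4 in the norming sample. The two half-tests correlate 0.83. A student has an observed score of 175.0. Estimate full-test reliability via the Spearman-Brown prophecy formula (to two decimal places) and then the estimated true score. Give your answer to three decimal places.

Spearman-Brown: ρ = 2r/(1 + r) = 2(0.83)/(1 + 0.83) = 1.660/1.83 = 0.9071 → 0.91
Regress the observed score toward the mean by the unreliability: T̂ = 0.91·175.0 + 0.09·149.82 = 159.250 + 13.4838 = 172.7338.

172.734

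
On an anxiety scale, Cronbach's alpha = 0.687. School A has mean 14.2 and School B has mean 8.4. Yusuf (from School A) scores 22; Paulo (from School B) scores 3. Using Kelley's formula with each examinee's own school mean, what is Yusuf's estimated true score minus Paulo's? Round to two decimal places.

14.87

T̂_Yusuf = 0.687(22) + 0.313(14.2) = 19.5586
T̂_Paulo = 0.687(3) + 0.313(8.4) = 4.6902
Difference = 19.5586 − 4.6902 = 14.8684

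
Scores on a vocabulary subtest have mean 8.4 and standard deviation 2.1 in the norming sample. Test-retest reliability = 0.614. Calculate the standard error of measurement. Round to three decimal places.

1.305

SEM = SD · √(1 − ρ) = 2.1 × √0.386 = 2.1 × 0.6213 = 1.3047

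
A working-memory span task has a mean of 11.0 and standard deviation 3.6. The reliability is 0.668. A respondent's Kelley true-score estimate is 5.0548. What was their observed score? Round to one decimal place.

T̂ = ρX + (1 − ρ)μ  ⇒  X = (T̂ − (1 − ρ)μ) / ρ
X = (5.0548 − 0.332 × 11.0) / 0.668 = (5.0548 − 3.6520) / 0.668 = 1.4028 / 0.668 = 2.100

2.1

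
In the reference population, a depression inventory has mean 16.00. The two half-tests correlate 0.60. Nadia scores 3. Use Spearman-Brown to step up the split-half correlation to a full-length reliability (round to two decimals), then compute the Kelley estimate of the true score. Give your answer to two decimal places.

Spearman-Brown: ρ = 2r/(1 + r) = 2(0.60)/(1 + 0.60) = 1.200/1.60 = 0.7500 → 0.75
T̂ = 0.75(3) + 0.25(16.00) = 2.25 + 4.0000 = 6.250 → 6.25

6.25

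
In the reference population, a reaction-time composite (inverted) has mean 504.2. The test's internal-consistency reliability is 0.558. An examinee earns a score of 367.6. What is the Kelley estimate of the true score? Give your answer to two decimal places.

T̂ = 0.558(367.6) + 0.442(504.2) = 205.1208 + 222.8564 = 427.977 → 427.98

427.98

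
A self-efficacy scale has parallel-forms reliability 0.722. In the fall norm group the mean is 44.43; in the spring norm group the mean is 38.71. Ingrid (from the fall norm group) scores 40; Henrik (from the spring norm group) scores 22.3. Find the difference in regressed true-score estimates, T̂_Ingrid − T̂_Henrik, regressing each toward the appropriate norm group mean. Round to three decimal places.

T̂_Ingrid = 0.722(40) + 0.278(44.43) = 41.23154
T̂_Henrik = 0.722(22.3) + 0.278(38.71) = 26.86198
Difference = 41.23154 − 26.86198 = 14.36956

14.370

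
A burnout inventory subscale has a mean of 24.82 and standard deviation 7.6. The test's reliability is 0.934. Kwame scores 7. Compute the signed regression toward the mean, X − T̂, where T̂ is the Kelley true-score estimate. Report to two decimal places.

T̂ = ρX + (1 − ρ)μ
  = 0.934 × 7 + 0.066 × 24.82
  = 6.538 + 1.63812
  = 8.1761
  ≈ 8.176
X − T̂ = 7 − 8.176 = -1.176 → -1.18

-1.18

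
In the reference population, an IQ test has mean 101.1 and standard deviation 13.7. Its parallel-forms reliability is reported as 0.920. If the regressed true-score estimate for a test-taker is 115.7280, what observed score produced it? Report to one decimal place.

T̂ = ρX + (1 − ρ)μ  ⇒  X = (T̂ − (1 − ρ)μ) / ρ
X = (115.7280 − 0.080 × 101.1) / 0.920 = (115.7280 − 8.0880) / 0.920 = 107.6400 / 0.920 = 117.000

117.0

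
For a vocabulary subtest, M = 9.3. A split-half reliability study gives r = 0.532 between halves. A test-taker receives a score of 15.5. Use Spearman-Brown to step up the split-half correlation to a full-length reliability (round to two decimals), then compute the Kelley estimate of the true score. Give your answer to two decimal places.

Spearman-Brown: ρ = 2r/(1 + r) = 2(0.532)/(1 + 0.532) = 1.0640/1.532 = 0.6945 → 0.69
T̂ = 0.69(15.5) + 0.31(9.3) = 10.695 + 2.883 = 13.578 → 13.58

13.58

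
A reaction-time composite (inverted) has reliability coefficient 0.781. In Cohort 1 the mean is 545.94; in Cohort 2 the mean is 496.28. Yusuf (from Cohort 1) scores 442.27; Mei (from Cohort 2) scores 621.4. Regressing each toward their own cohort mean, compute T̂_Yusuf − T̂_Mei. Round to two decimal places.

-129.02

T̂_Yusuf = 0.781(442.27) + 0.219(545.94) = 464.9737
T̂_Mei = 0.781(621.4) + 0.219(496.28) = 593.9987
Difference = 464.9737 − 593.9987 = -129.0250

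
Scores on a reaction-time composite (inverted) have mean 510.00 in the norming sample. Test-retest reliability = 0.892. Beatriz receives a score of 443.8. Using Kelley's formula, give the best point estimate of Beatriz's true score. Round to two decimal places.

Kelley's formula gives T̂ = 0.892·443.8 + 0.108·510.00 = 395.8696 + 55.08000 = 450.950.

450.95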